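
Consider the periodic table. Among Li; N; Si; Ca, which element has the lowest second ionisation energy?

Consider each +1 ion: Li⁺ is the bare [He] core; N⁺ still has 4 valence electrons; Si⁺ still has 3 valence electrons; Ca⁺ still has 1 valence electron.
Breaking into a closed-shell core is much more expensive than removing a leftover valence electron — Li has the largest IE_2 here.
Valence configurations: N⁺ [He]2s²2p², Si⁺ [Ne]3s²3p¹, Ca⁺ [Ar]4s¹.
Approximate IE_2 values (kJ/mol): Li 7298, N 2856, Si 1577, Ca 1145.
So the second ionization energies run Ca < Si < N < Li.

Ca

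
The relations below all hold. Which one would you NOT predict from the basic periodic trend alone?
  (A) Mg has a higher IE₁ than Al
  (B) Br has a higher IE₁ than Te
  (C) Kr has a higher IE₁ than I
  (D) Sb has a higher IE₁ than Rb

(A)

The general trend: IE₁ increases across a period and decreases down a group.
(A) Mg (period 3, group 2) vs Al (period 3, group 13): the stated order contradicts the simple trend.
(B) Br (period 4, group 17) vs Te (period 5, group 16): the stated order agrees with the simple trend.
(C) Kr (period 4, group 18) vs I (period 5, group 17): the stated order agrees with the simple trend.
(D) Sb (period 5, group 15) vs Rb (period 5, group 1): the stated order agrees with the simple trend.
The exception is (A): Al's single 3p electron is easier to remove than one from Mg's filled 3s².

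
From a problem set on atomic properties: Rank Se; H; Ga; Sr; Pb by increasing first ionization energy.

Sr < Ga < Pb < Se < H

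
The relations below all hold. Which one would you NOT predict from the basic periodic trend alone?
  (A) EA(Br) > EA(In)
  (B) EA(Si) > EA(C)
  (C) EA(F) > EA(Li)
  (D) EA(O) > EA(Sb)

The general trend: electron affinity increases across a period and decreases down a group.
(A) Br (period 4, group 17) vs In (period 5, group 13): the stated order agrees with the simple trend.
(B) Si (period 3, group 14) vs C (period 2, group 14): the stated order contradicts the simple trend.
(C) F (period 2, group 17) vs Li (period 2, group 1): the stated order agrees with the simple trend.
(D) O (period 2, group 16) vs Sb (period 5, group 15): the stated order agrees with the simple trend.
The exception is (B): Si's larger, more diffuse 3p orbitals accept an added electron slightly more readily than C's compact 2p.

(B)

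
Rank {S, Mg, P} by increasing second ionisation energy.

Mg < P < S

The second ionization energy removes an electron from the +1 ion. For each element: S⁺ still has 5 valence electrons; Mg⁺ still has 1 valence electron; P⁺ still has 4 valence electrons.
All are still removing valence electrons, so compare the +1 ions as you would atoms: IE_2 generally rises across a period (higher Z_eff) and falls down a group (larger shell), subject to the usual subshell exceptions.
Valence configurations: S⁺ [Ne]3s²3p³, Mg⁺ [Ne]3s¹, P⁺ [Ne]3s²3p².
Approximate IE_2 values (kJ/mol): S 2252, Mg 1451, P 1907.
Hence IE_2: Mg < P < S.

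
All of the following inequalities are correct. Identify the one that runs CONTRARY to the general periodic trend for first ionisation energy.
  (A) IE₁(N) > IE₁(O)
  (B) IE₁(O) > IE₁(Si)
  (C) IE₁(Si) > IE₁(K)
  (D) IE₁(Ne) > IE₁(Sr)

(A)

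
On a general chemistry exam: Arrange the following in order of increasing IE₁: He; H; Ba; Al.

Across a period the outer electron is held more tightly (higher IE₁); down a group it sits in a higher shell, more shielded, and comes off more easily.
These span different periods and groups, so the two trends combine.
Al > Ba: relative to Ba, both the across-period and down-group shifts push Al's first ionization energy up.
H > Al: the two effects oppose for this pair; the down-group effect wins (1312 vs 578 kJ/mol).
He > H: both are in period 1; the period trend gives He the larger value.
For reference (kJ/mol): H 1312, He 2372, Al 578, Ba 503.
So from lowest to highest: Ba < Al < H < He.

Ba < Al < H < He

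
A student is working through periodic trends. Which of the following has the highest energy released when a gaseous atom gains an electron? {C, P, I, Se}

C is in period 2, group 14; P is in period 3, group 15; Se is in period 4, group 16; I is in period 5, group 17.
Electron affinity generally becomes more exothermic across a period toward the halogens and less exothermic down a group.
These sit on a diagonal, where the across-period and down-group effects partly cancel.
C > P: the two effects oppose for this pair; the down-group effect wins (122 vs 72 kJ/mol).
Se > C: period and group pull opposite ways; the across-period shift dominates (195 vs 122 kJ/mol).
I > Se: period and group pull opposite ways; the across-period shift dominates (295 vs 195 kJ/mol).
For reference (kJ/mol): C 122, P 72, Se 195, I 295.
The highest energy released when a gaseous atom gains an electron among these belongs to I.

I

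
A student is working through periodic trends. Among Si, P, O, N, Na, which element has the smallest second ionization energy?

Si

The second ionization energy removes an electron from the +1 ion. For each element: Si⁺ still has 3 valence electrons; P⁺ still has 4 valence electrons; O⁺ still has 5 valence electrons; N⁺ still has 4 valence electrons; Na⁺ is the bare [Ne] core.
Pulling an electron out of a noble-gas core costs far more than removing a remaining valence electron, so Na sits at the high end of IE_2.
Valence configurations: Si⁺ [Ne]3s²3p¹, P⁺ [Ne]3s²3p², O⁺ [He]2s²2p³, N⁺ [He]2s²2p².
Tabulated IE_2 (kJ/mol): Si 1577, P 1907, O 3388, N 2856, Na 4562.
So the second ionization energies run Si < P < N < O < Na.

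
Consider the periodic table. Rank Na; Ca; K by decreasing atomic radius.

K, Ca, Na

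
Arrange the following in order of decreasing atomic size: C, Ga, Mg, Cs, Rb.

C is in period 2, group 14; Mg is in period 3, group 2; Ga is in period 4, group 13; Rb is in period 5, group 1; Cs is in period 6, group 1.
Moving right in a period, electrons are added to the same shell under a stronger nuclear pull, so atoms get smaller; moving down, a new shell is opened and atoms get larger.
Here both period and group differ, so the two effects have to be weighed against each other.
Ga > C: both effects reinforce here, so Ga is clearly the larger of the two.
Mg > Ga: period and group pull opposite ways; the across-period shift dominates (139 vs 124 pm).
Rb > Mg: both effects reinforce here, so Rb is clearly the larger of the two.
Cs > Rb: they share group 1; the group trend gives Cs the larger value.
Tabulated atomic radius (pm): C 75, Mg 139, Ga 124, Rb 210, Cs 232.
So from largest to smallest: Cs > Rb > Mg > Ga > C.

Cs, Rb, Mg, Ga, C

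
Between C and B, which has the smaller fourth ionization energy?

Consider each +3 ion: C³⁺ still has 1 valence electron; B³⁺ is the bare [He] core.
Breaking into a closed-shell core is much more expensive than removing a leftover valence electron — B has the largest IE_4 here.
The numbers (kJ/mol): C 6223, B 25026.
Hence IE_4: C < B.

C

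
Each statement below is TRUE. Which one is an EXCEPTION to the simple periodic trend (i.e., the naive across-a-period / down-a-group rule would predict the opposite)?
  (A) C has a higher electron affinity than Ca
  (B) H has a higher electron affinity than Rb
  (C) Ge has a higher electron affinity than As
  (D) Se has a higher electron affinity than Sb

The general trend: electron affinity increases across a period and decreases down a group.
(A) C (period 2, group 14) vs Ca (period 4, group 2): the stated order agrees with the simple trend.
(B) H (period 1, group 1) vs Rb (period 5, group 1): the stated order agrees with the simple trend.
(C) Ge (period 4, group 14) vs As (period 4, group 15): the stated order contradicts the simple trend.
(D) Se (period 4, group 16) vs Sb (period 5, group 15): the stated order agrees with the simple trend.
The exception is (C): adding an electron to As's half-filled 4p³ is unfavourable, so Ge (4p²) has the more exothermic EA.

(C)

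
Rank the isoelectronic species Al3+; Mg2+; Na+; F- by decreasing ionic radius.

All of these have 10 electrons, so size is governed by nuclear charge alone: the more protons, the stronger the pull on the same electron cloud, and the smaller the ion.
Nuclear charges: Al3+ (Z=13), Mg2+ (Z=12), Na+ (Z=11), F- (Z=9).
Largest to smallest: F- > Na+ > Mg2+ > Al3+.

F-, Na+, Mg2+, Al3+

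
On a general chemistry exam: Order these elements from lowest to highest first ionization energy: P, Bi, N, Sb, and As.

N is in period 2, group 15; P is in period 3, group 15; As is in period 4, group 15; Sb is in period 5, group 15; Bi is in period 6, group 15.
Across a period the outer electron is held more tightly (higher IE₁); down a group it sits in a higher shell, more shielded, and comes off more easily.
All are in group 15, so first ionization energy increases up the group.
So from lowest to highest: Bi < Sb < As < P < N.

Bi, Sb, As, P, N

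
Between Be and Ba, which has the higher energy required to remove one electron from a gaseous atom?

Be

Be is in period 2, group 2; Ba is in period 6, group 2.
Removing the outermost electron gets harder across a period and easier down a group.
All are in group 2, so first ionization energy increases up the group.
So Be has the higher energy required to remove one electron from a gaseous atom (Be > Ba).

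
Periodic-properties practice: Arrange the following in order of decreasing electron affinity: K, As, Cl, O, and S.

Cl, S, O, As, K

O is in period 2, group 16; S is in period 3, group 16; Cl is in period 3, group 17; K is in period 4, group 1; As is in period 4, group 15.
Adding an electron releases more energy for atoms nearer the top right (short of the noble gases).
Neither a single period nor a single group — weigh both effects.
As > K: both are in period 4; the period trend gives As the larger value.
O > As: both effects reinforce here, so O is clearly the higher of the two.
S > O: this pair runs against the simple trend — see the exception note.
Cl > S: Cl lies to the right of S in period 3, so the across-period effect alone puts Cl higher.
Note the exception: S has a higher electron affinity than O, contrary to the simple trend — the compact 2p subshell of O repels the added electron more than S's larger 3p does.
Tabulated electron affinity (kJ/mol): O 141, S 200, Cl 349, K 48, As 78.
So from highest to lowest: Cl > S > O > As > K.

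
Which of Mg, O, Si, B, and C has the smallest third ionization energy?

IE_3 is the cost of taking one more electron from the +2 cation: Mg²⁺ is the bare [Ne] core; O²⁺ still has 4 valence electrons; Si²⁺ still has 2 valence electrons; B²⁺ still has 1 valence electron; C²⁺ still has 2 valence electrons.
Core electrons are held far more tightly than valence electrons, so Mg tops the IE_3 order.
Valence configurations: O²⁺ [He]2s²2p², Si²⁺ [Ne]3s², B²⁺ [He]2s¹, C²⁺ [He]2s².
Tabulated IE_3 (kJ/mol): Mg 7733, O 5300, Si 3232, B 3660, C 4620.
Putting it together, IE_3: Si < B < C < O < Mg.

Si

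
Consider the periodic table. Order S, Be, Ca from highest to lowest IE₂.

S > Be > Ca

After 1 electron has been removed, what remains? S⁺ still has 5 valence electrons; Be⁺ still has 1 valence electron; Ca⁺ still has 1 valence electron.
All are still removing valence electrons, so compare the +1 ions as you would atoms: IE_2 generally rises across a period (higher Z_eff) and falls down a group (larger shell), subject to the usual subshell exceptions.
Valence configurations: S⁺ [Ne]3s²3p³, Be⁺ [He]2s¹, Ca⁺ [Ar]4s¹.
The numbers (kJ/mol): S 2252, Be 1757, Ca 1145.
So the second ionization energies run Ca < Be < S.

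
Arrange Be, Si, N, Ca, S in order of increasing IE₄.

Si < S < Ca < N < Be

IE_4 is the cost of taking one more electron from the +3 cation: Be³⁺ is already 1 electron into the core; Si³⁺ still has 1 valence electron; N³⁺ still has 2 valence electrons; Ca³⁺ is already 1 electron into the core; S³⁺ still has 3 valence electrons.
Usually core removal costs more than valence removal, but here the competition is close: a tightly held n=2 valence electron can cost more to remove than an n=3 core electron, so the actual values have to decide it.
Valence configurations: Si³⁺ [Ne]3s¹, N³⁺ [He]2s², S³⁺ [Ne]3s²3p¹.
Approximate IE_4 values (kJ/mol): Be 21007, Si 4356, N 7475, Ca 6491, S 4556.
Hence IE_4: Si < S < Ca < N < Be.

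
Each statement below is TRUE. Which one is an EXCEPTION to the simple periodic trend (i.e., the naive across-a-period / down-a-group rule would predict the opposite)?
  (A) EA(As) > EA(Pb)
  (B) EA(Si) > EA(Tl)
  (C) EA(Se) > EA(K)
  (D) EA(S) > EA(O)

The general trend: electron affinity increases across a period and decreases down a group.
(A) As (period 4, group 15) vs Pb (period 6, group 14): the stated order agrees with the simple trend.
(B) Si (period 3, group 14) vs Tl (period 6, group 13): the stated order agrees with the simple trend.
(C) Se (period 4, group 16) vs K (period 4, group 1): the stated order agrees with the simple trend.
(D) S (period 3, group 16) vs O (period 2, group 16): the stated order contradicts the simple trend.
The exception is (D): the compact 2p subshell of O repels the added electron more than S's larger 3p does.

(D)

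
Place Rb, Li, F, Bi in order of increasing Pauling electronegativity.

Li is in period 2, group 1; F is in period 2, group 17; Rb is in period 5, group 1; Bi is in period 6, group 15.
Electronegativity increases across a period and decreases down a group, tracking effective nuclear charge and atomic size.
Here both period and group differ, so the two effects have to be weighed against each other.
Li > Rb: Li sits above Rb in group 1, so the down-group effect alone puts Li higher.
Bi > Li: the two effects oppose for this pair; the across-period effect wins (2.02 vs 0.98).
F > Bi: relative to Bi, both the across-period and down-group shifts push F's electronegativity up.
For reference (Pauling): Li 0.98, F 3.98, Rb 0.82, Bi 2.02.
So from lowest to highest: Rb < Li < Bi < F.

Rb < Li < Bi < F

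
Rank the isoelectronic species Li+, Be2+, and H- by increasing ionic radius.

Be2+ < Li+ < H-

All of these have 2 electrons, so size is governed by nuclear charge alone: the more protons, the stronger the pull on the same electron cloud, and the smaller the ion.
Nuclear charges: Be2+ (Z=4), Li+ (Z=3), H- (Z=1).
Smallest to largest: Be2+ < Li+ < H-.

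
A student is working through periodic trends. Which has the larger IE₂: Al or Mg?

After 1 electron has been removed, what remains? Al⁺ still has 2 valence electrons; Mg⁺ still has 1 valence electron.
All are still removing valence electrons, so compare the +1 ions as you would atoms: IE_2 generally rises across a period (higher Z_eff) and falls down a group (larger shell), subject to the usual subshell exceptions.
Valence configurations: Al⁺ [Ne]3s², Mg⁺ [Ne]3s¹.
Tabulated IE_2 (kJ/mol): Al 1817, Mg 1451.
Putting it together, IE_2: Mg < Al.

Al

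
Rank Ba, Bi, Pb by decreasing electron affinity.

Bi > Pb > Ba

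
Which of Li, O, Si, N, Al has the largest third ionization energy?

The third ionization energy removes an electron from the +2 ion. For each element: Li²⁺ is already 1 electron into the core; O²⁺ still has 4 valence electrons; Si²⁺ still has 2 valence electrons; N²⁺ still has 3 valence electrons; Al²⁺ still has 1 valence electron.
Core electrons are held far more tightly than valence electrons, so Li tops the IE_3 order.
Valence configurations: O²⁺ [He]2s²2p², Si²⁺ [Ne]3s², N²⁺ [He]2s²2p¹, Al²⁺ [Ne]3s¹.
Approximate IE_3 values (kJ/mol): Li 11815, O 5300, Si 3232, N 4578, Al 2745.
Overall IE_3 order: Al < Si < N < O < Li.

Li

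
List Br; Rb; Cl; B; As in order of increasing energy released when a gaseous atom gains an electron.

B is in period 2, group 13; Cl is in period 3, group 17; As is in period 4, group 15; Br is in period 4, group 17; Rb is in period 5, group 1.
Electron affinity generally becomes more exothermic across a period toward the halogens and less exothermic down a group.
Neither a single period nor a single group — weigh both effects.
Rb > B: this pair runs against the simple trend — see the exception note.
As > Rb: relative to Rb, both the across-period and down-group shifts push As's electron affinity up.
Br > As: Br lies to the right of As in period 4, so the across-period effect alone puts Br higher.
Cl > Br: they share group 17; the group trend gives Cl the larger value.
Note the exception: Rb has a higher electron affinity than B, contrary to the simple trend — B's ns²np¹ configuration gives only a small electron affinity — the sparsely filled np subshell binds an added electron weakly.
Approximate values (kJ/mol): B 27, Cl 349, As 78, Br 325, Rb 47.
So from lowest to highest: B < Rb < As < Br < Cl.

B, Rb, As, Br, Cl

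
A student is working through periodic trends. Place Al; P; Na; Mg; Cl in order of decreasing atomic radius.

Na is in period 3, group 1; Mg is in period 3, group 2; Al is in period 3, group 13; P is in period 3, group 15; Cl is in period 3, group 17.
Across a period the added protons contract the valence shell; down a group each new principal shell makes the atom larger.
All lie in period 3, so atomic radius increases right to left.
So from largest to smallest: Na > Mg > Al > P > Cl.

Na, Mg, Al, P, Cl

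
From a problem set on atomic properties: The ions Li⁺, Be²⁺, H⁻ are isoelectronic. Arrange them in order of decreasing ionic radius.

All of these have 2 electrons, so size is governed by nuclear charge alone: the more protons, the stronger the pull on the same electron cloud, and the smaller the ion.
Nuclear charges: Be²⁺ (Z=4), Li⁺ (Z=3), H⁻ (Z=1).
Largest to smallest: H⁻ > Li⁺ > Be²⁺.

H⁻, Li⁺, Be²⁺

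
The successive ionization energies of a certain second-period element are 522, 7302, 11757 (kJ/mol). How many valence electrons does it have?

1

Look for the largest jump between consecutive ionization energies: IE2/IE1 ≈ 14.0, far larger than any earlier ratio.
That jump marks the point where a core electron is being removed. So the atom has 1 valence electron.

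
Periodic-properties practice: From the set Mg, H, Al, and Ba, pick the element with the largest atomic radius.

Ba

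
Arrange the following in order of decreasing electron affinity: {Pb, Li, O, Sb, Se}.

Electron affinity generally becomes more exothermic across a period toward the halogens and less exothermic down a group.
Neither a single period nor a single group — weigh both effects.
Li > Pb: period and group pull opposite ways; the down-group shift dominates (60 vs 35 kJ/mol).
Sb > Li: the two effects oppose for this pair; the across-period effect wins (103 vs 60 kJ/mol).
O > Sb: both effects reinforce here, so O is clearly the higher of the two.
Se > O: this pair runs against the simple trend — see the exception note.
Note the exception: Se has a higher electron affinity than O, contrary to the simple trend — O's compact 2p subshell gives strong electron–electron repulsion on the added electron.
Approximate values (kJ/mol): Li 60, O 141, Se 195, Sb 103, Pb 35.
So from highest to lowest: Se > O > Sb > Li > Pb.

Se > O > Sb > Li > Pb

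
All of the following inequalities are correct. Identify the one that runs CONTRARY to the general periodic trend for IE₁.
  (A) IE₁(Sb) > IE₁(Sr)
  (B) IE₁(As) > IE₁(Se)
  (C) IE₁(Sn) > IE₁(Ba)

The general trend: IE₁ increases across a period and decreases down a group.
(A) Sb (period 5, group 15) vs Sr (period 5, group 2): the stated order agrees with the simple trend.
(B) As (period 4, group 15) vs Se (period 4, group 16): the stated order contradicts the simple trend.
(C) Sn (period 5, group 14) vs Ba (period 6, group 2): the stated order agrees with the simple trend.
The exception is (B): Se (4p⁴) ionizes more easily than half-filled As (4p³).

(B)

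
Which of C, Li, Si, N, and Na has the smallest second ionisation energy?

The second ionization energy removes an electron from the +1 ion. For each element: C⁺ still has 3 valence electrons; Li⁺ is the bare [He] core; Si⁺ still has 3 valence electrons; N⁺ still has 4 valence electrons; Na⁺ is the bare [Ne] core.
Core electrons are held far more tightly than valence electrons, so Na and Li top the IE_2 order.
Valence configurations: C⁺ [He]2s²2p¹, Si⁺ [Ne]3s²3p¹, N⁺ [He]2s²2p².
Tabulated IE_2 (kJ/mol): C 2353, Li 7298, Si 1577, N 2856, Na 4562.
Hence IE_2: Si < C < N < Na < Li.

Si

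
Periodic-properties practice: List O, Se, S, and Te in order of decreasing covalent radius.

Te > Se > S > O

Radius decreases left→right (rising Z_eff, same n) and increases top→bottom (higher n).
All are in group 16, so atomic radius increases down the group.
So from largest to smallest: Te > Se > S > O.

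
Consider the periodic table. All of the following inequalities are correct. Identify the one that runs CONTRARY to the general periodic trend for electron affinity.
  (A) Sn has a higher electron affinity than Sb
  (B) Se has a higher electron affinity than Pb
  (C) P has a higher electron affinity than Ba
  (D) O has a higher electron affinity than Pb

The general trend: electron affinity increases across a period and decreases down a group.
(A) Sn (period 5, group 14) vs Sb (period 5, group 15): the stated order contradicts the simple trend.
(B) Se (period 4, group 16) vs Pb (period 6, group 14): the stated order agrees with the simple trend.
(C) P (period 3, group 15) vs Ba (period 6, group 2): the stated order agrees with the simple trend.
(D) O (period 2, group 16) vs Pb (period 6, group 14): the stated order agrees with the simple trend.
The exception is (A): adding an electron to Sb's half-filled 5p³ is unfavourable, so Sn has the more exothermic EA.

(A)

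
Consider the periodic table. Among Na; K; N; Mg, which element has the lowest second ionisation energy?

IE_2 is the cost of taking one more electron from the +1 cation: Na⁺ is the bare [Ne] core; K⁺ is the bare [Ar] core; N⁺ still has 4 valence electrons; Mg⁺ still has 1 valence electron.
Core electrons are held far more tightly than valence electrons, so K and Na top the IE_2 order.
Valence configurations: N⁺ [He]2s²2p², Mg⁺ [Ne]3s¹.
Tabulated IE_2 (kJ/mol): Na 4562, K 3052, N 2856, Mg 1451.
So the second ionization energies run Mg < N < K < Na.

Mg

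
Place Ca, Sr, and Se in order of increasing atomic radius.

Ca is in period 4, group 2; Se is in period 4, group 16; Sr is in period 5, group 2.
Atomic radius shrinks across a period as nuclear charge pulls the same shell inward, and grows down a group as new shells are added.
Neither a single period nor a single group — weigh both effects.
Ca > Se: Ca lies to the left of Se in period 4, so the across-period effect alone puts Ca larger.
Sr > Ca: they share group 2; the group trend gives Sr the larger value.
Tabulated atomic radius (pm): Ca 171, Se 116, Sr 185.
So from smallest to largest: Se < Ca < Sr.

Se < Ca < Sr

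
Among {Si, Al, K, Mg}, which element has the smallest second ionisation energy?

Mg

The second ionization energy removes an electron from the +1 ion. For each element: Si⁺ still has 3 valence electrons; Al⁺ still has 2 valence electrons; K⁺ is the bare [Ar] core; Mg⁺ still has 1 valence electron.
Core electrons are held far more tightly than valence electrons, so K tops the IE_2 order.
Valence configurations: Si⁺ [Ne]3s²3p¹, Al⁺ [Ne]3s², Mg⁺ [Ne]3s¹.
Si⁺ loses a lone 3p electron whereas Al⁺ must break into a filled 3s² pair, so IE_2(Al) > IE_2(Si) even though Si has the higher nuclear charge.
Approximate IE_2 values (kJ/mol): Si 1577, Al 1817, K 3052, Mg 1451.
Putting it together, IE_2: Mg < Si < Al < K.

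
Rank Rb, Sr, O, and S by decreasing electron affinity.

S > O > Rb > Sr

O is in period 2, group 16; S is in period 3, group 16; Rb is in period 5, group 1; Sr is in period 5, group 2.
Adding an electron releases more energy for atoms nearer the top right (short of the noble gases).
Here both period and group differ, so the two effects have to be weighed against each other.
Rb > Sr: this pair runs against the simple trend — see the exception note.
O > Rb: relative to Rb, both the across-period and down-group shifts push O's electron affinity up.
S > O: this pair runs against the simple trend — see the exception note.
Note the exception: Rb has a higher electron affinity than Sr, contrary to the simple trend — adding an electron to Sr (ns²) has to open a new, higher-energy np subshell, which is unfavourable.
Note the exception: S has a higher electron affinity than O, contrary to the simple trend — the compact 2p subshell of O repels the added electron more than S's larger 3p does.
Tabulated electron affinity (kJ/mol): O 141, S 200, Rb 47, Sr 5.
So from highest to lowest: S > O > Rb > Sr.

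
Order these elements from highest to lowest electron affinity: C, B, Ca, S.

B is in period 2, group 13; C is in period 2, group 14; S is in period 3, group 16; Ca is in period 4, group 2.
Electron affinity generally becomes more exothermic across a period toward the halogens and less exothermic down a group.
Here both period and group differ, so the two effects have to be weighed against each other.
B > Ca: both effects reinforce here, so B is clearly the higher of the two.
C > B: both are in period 2; the period trend gives C the larger value.
S > C: the two effects oppose for this pair; the across-period effect wins (200 vs 122 kJ/mol).
For reference (kJ/mol): B 27, C 122, S 200, Ca 2.
So from highest to lowest: S > C > B > Ca.

S, C, B, Ca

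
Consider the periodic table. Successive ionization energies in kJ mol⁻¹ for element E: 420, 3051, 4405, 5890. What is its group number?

Look for the largest jump between consecutive ionization energies: IE2/IE1 ≈ 7.3, far larger than any earlier ratio.
That jump marks the point where a core electron is being removed. So the atom has 1 valence electron.
A main-group element with 1 valence electron is in group 1.

Group 1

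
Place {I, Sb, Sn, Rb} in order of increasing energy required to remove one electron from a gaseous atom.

Rb < Sn < Sb < I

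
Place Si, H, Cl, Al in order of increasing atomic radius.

H < Cl < Si < Al

H is in period 1, group 1; Al is in period 3, group 13; Si is in period 3, group 14; Cl is in period 3, group 17.
Moving right in a period, electrons are added to the same shell under a stronger nuclear pull, so atoms get smaller; moving down, a new shell is opened and atoms get larger.
Here both period and group differ, so the two effects have to be weighed against each other.
Cl > H: period and group pull opposite ways; the down-group shift dominates (99 vs 32 pm).
Si > Cl: both are in period 3; the period trend gives Si the larger value.
Al > Si: Al lies to the left of Si in period 3, so the across-period effect alone puts Al larger.
For reference (pm): H 32, Al 126, Si 116, Cl 99.
So from smallest to largest: H < Cl < Si < Al.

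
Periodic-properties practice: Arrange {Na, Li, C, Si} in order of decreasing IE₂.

Li > Na > C > Si

The second ionization energy removes an electron from the +1 ion. For each element: Na⁺ is the bare [Ne] core; Li⁺ is the bare [He] core; C⁺ still has 3 valence electrons; Si⁺ still has 3 valence electrons.
Core electrons are held far more tightly than valence electrons, so Na and Li top the IE_2 order.
Valence configurations: C⁺ [He]2s²2p¹, Si⁺ [Ne]3s²3p¹.
Approximate IE_2 values (kJ/mol): Na 4562, Li 7298, C 2353, Si 1577.
Overall IE_2 order: Si < C < Na < Li.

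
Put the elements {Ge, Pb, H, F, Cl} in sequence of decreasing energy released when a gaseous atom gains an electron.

H is in period 1, group 1; F is in period 2, group 17; Cl is in period 3, group 17; Ge is in period 4, group 14; Pb is in period 6, group 14.
Adding an electron releases more energy for atoms nearer the top right (short of the noble gases).
Here both period and group differ, so the two effects have to be weighed against each other.
H > Pb: period and group pull opposite ways; the down-group shift dominates (73 vs 35 kJ/mol).
Ge > H: the two effects oppose for this pair; the across-period effect wins (119 vs 73 kJ/mol).
F > Ge: both effects reinforce here, so F is clearly the higher of the two.
Cl > F: this pair runs against the simple trend — see the exception note.
Note the exception: Cl has a higher electron affinity than F, contrary to the simple trend — F's small 2p subshell makes the incoming electron feel strong e⁻–e⁻ repulsion, so Cl actually releases more energy on gaining an electron.
Tabulated electron affinity (kJ/mol): H 73, F 328, Cl 349, Ge 119, Pb 35.
So from highest to lowest: Cl > F > Ge > H > Pb.

Cl > F > Ge > H > Pb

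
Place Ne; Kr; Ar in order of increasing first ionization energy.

Kr < Ar < Ne

Ne is in period 2, group 18; Ar is in period 3, group 18; Kr is in period 4, group 18.
Across a period the outer electron is held more tightly (higher IE₁); down a group it sits in a higher shell, more shielded, and comes off more easily.
All are in group 18, so first ionization energy increases up the group.
So from lowest to highest: Kr < Ar < Ne.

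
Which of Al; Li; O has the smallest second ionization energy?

Al

Consider each +1 ion: Al⁺ still has 2 valence electrons; Li⁺ is the bare [He] core; O⁺ still has 5 valence electrons.
Breaking into a closed-shell core is much more expensive than removing a leftover valence electron — Li has the largest IE_2 here.
Valence configurations: Al⁺ [Ne]3s², O⁺ [He]2s²2p³.
Tabulated IE_2 (kJ/mol): Al 1817, Li 7298, O 3388.
Putting it together, IE_2: Al < O < Li.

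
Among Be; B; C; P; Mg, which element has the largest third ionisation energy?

Be

Consider each +2 ion: Be²⁺ is the bare [He] core; B²⁺ still has 1 valence electron; C²⁺ still has 2 valence electrons; P²⁺ still has 3 valence electrons; Mg²⁺ is the bare [Ne] core.
Pulling an electron out of a noble-gas core costs far more than removing a remaining valence electron, so Mg and Be sit at the high end of IE_3.
Valence configurations: B²⁺ [He]2s¹, C²⁺ [He]2s², P²⁺ [Ne]3s²3p¹.
Approximate IE_3 values (kJ/mol): Be 14849, B 3660, C 4620, P 2914, Mg 7733.
Putting it together, IE_3: P < B < C < Mg < Be.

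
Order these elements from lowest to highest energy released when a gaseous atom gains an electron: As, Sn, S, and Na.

Na is in period 3, group 1; S is in period 3, group 16; As is in period 4, group 15; Sn is in period 5, group 14.
Atoms with high Z_eff and room in the valence shell (especially the halogens) have the most exothermic electron affinities.
Here both period and group differ, so the two effects have to be weighed against each other.
As > Na: the two effects oppose for this pair; the across-period effect wins (78 vs 53 kJ/mol).
Sn > As: this pair runs against the simple trend — see the exception note.
S > Sn: relative to Sn, both the across-period and down-group shifts push S's electron affinity up.
Note the exception: Sn has a higher electron affinity than As, contrary to the simple trend — adding an electron to As's half-filled np³ subshell costs electron-pairing energy.
Tabulated electron affinity (kJ/mol): Na 53, S 200, As 78, Sn 107.
So from lowest to highest: Na < As < Sn < S.

Na, As, Sn, S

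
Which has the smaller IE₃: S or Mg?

The third ionization energy removes an electron from the +2 ion. For each element: S²⁺ still has 4 valence electrons; Mg²⁺ is the bare [Ne] core.
Pulling an electron out of a noble-gas core costs far more than removing a remaining valence electron, so Mg sits at the high end of IE_3.
The numbers (kJ/mol): S 3357, Mg 7733.
So the third ionization energies run S < Mg.

S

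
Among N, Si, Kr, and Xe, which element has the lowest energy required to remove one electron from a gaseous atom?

Si

N is in period 2, group 15; Si is in period 3, group 14; Kr is in period 4, group 18; Xe is in period 5, group 18.
Across a period the outer electron is held more tightly (higher IE₁); down a group it sits in a higher shell, more shielded, and comes off more easily.
Here both period and group differ, so the two effects have to be weighed against each other.
Xe > Si: the two effects oppose for this pair; the across-period effect wins (1170 vs 786 kJ/mol).
Kr > Xe: they share group 18; the group trend gives Kr the larger value.
N > Kr: period and group pull opposite ways; the down-group shift dominates (1402 vs 1351 kJ/mol).
For reference (kJ/mol): N 1402, Si 786, Kr 1351, Xe 1170.
The lowest energy required to remove one electron from a gaseous atom among these belongs to Si.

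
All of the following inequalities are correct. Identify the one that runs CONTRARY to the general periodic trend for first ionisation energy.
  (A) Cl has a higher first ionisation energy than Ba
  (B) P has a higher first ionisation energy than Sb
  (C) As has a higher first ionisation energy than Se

The general trend: first ionisation energy increases across a period and decreases down a group.
(A) Cl (period 3, group 17) vs Ba (period 6, group 2): the stated order agrees with the simple trend.
(B) P (period 3, group 15) vs Sb (period 5, group 15): the stated order agrees with the simple trend.
(C) As (period 4, group 15) vs Se (period 4, group 16): the stated order contradicts the simple trend.
The exception is (C): Se (4p⁴) ionizes more easily than half-filled As (4p³).

(C)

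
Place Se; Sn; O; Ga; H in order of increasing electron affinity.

H is in period 1, group 1; O is in period 2, group 16; Ga is in period 4, group 13; Se is in period 4, group 16; Sn is in period 5, group 14.
Electron affinity generally becomes more exothermic across a period toward the halogens and less exothermic down a group.
Neither a single period nor a single group — weigh both effects.
H > Ga: the two effects oppose for this pair; the down-group effect wins (73 vs 29 kJ/mol).
Sn > H: period and group pull opposite ways; the across-period shift dominates (107 vs 73 kJ/mol).
O > Sn: both effects reinforce here, so O is clearly the higher of the two.
Se > O: this pair runs against the simple trend — see the exception note.
Note the exception: Se has a higher electron affinity than O, contrary to the simple trend — O's compact 2p subshell gives strong electron–electron repulsion on the added electron.
Approximate values (kJ/mol): H 73, O 141, Ga 29, Se 195, Sn 107.
So from lowest to highest: Ga < H < Sn < O < Se.

Ga, H, Sn, O, Se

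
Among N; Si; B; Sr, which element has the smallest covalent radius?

B is in period 2, group 13; N is in period 2, group 15; Si is in period 3, group 14; Sr is in period 5, group 2.
Moving right in a period, electrons are added to the same shell under a stronger nuclear pull, so atoms get smaller; moving down, a new shell is opened and atoms get larger.
Here both period and group differ, so the two effects have to be weighed against each other.
B > N: B lies to the left of N in period 2, so the across-period effect alone puts B larger.
Si > B: the two effects oppose for this pair; the down-group effect wins (116 vs 85 pm).
Sr > Si: both effects reinforce here, so Sr is clearly the larger of the two.
Approximate values (pm): B 85, N 71, Si 116, Sr 185.
The smallest covalent radius among these belongs to N.

N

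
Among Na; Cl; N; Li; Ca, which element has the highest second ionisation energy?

Li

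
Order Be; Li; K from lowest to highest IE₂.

Be < K < Li

IE_2 is the cost of taking one more electron from the +1 cation: Be⁺ still has 1 valence electron; Li⁺ is the bare [He] core; K⁺ is the bare [Ar] core.
Pulling an electron out of a noble-gas core costs far more than removing a remaining valence electron, so K and Li sit at the high end of IE_2.
The numbers (kJ/mol): Be 1757, Li 7298, K 3052.
Putting it together, IE_2: Be < K < Li.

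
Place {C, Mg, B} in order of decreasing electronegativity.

C > B > Mg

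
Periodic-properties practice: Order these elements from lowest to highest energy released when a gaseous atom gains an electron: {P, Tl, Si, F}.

F is in period 2, group 17; Si is in period 3, group 14; P is in period 3, group 15; Tl is in period 6, group 13.
Atoms with high Z_eff and room in the valence shell (especially the halogens) have the most exothermic electron affinities.
Neither a single period nor a single group — weigh both effects.
P > Tl: relative to Tl, both the across-period and down-group shifts push P's electron affinity up.
Si > P: this pair runs against the simple trend — see the exception note.
F > Si: both effects reinforce here, so F is clearly the higher of the two.
Note the exception: Si has a higher electron affinity than P, contrary to the simple trend — adding an electron to P's half-filled 3p³ is unfavourable, so Si (3p²) has the more exothermic EA.
For reference (kJ/mol): F 328, Si 134, P 72, Tl 19.
So from lowest to highest: Tl < P < Si < F.

Tl < P < Si < F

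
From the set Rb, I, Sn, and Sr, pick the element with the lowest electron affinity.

Sr

Adding an electron releases more energy for atoms nearer the top right (short of the noble gases).
All lie in period 5; the across-period trend (electron affinity increases left to right) applies, with the exception below.
Note the exception: Rb has a higher electron affinity than Sr, contrary to the simple trend — adding an electron to Sr (ns²) has to open a new, higher-energy np subshell, which is unfavourable.
Tabulated electron affinity (kJ/mol): Rb 47, Sr 5, Sn 107, I 295.
The lowest electron affinity among these belongs to Sr.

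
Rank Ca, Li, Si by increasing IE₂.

Ca, Si, Li

After 1 electron has been removed, what remains? Ca⁺ still has 1 valence electron; Li⁺ is the bare [He] core; Si⁺ still has 3 valence electrons.
Core electrons are held far more tightly than valence electrons, so Li tops the IE_2 order.
Valence configurations: Ca⁺ [Ar]4s¹, Si⁺ [Ne]3s²3p¹.
Tabulated IE_2 (kJ/mol): Ca 1145, Li 7298, Si 1577.
Overall IE_2 order: Ca < Si < Li.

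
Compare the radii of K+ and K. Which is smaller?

K+

Forming K+ removes 1 electron from K. Fewer electrons for the same nuclear charge means less shielding and a higher Z_eff on the remaining electrons, and for main-group metals the entire outer shell is lost.
A cation is smaller than its parent atom: K+ < K.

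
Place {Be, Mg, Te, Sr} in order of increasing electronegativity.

Sr, Mg, Be, Te

Atoms toward the upper right of the periodic table pull bonding electrons most strongly.
Here both period and group differ, so the two effects have to be weighed against each other.
Mg > Sr: Mg sits above Sr in group 2, so the down-group effect alone puts Mg higher.
Be > Mg: Be sits above Mg in group 2, so the down-group effect alone puts Be higher.
Te > Be: the two effects oppose for this pair; the across-period effect wins (2.10 vs 1.57).
Tabulated electronegativity (Pauling): Be 1.57, Mg 1.31, Sr 0.95, Te 2.10.
So from lowest to highest: Sr < Mg < Be < Te.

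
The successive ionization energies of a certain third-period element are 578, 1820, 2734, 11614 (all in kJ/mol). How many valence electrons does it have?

Look for the largest jump between consecutive ionization energies: IE4/IE3 ≈ 4.2, far larger than any earlier ratio.
That jump marks the point where a core electron is being removed. So the atom has 3 valence electrons.

3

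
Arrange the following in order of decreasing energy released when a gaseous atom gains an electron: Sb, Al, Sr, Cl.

Cl > Sb > Al > Sr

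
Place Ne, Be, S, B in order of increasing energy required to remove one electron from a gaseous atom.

B, Be, S, Ne

Be is in period 2, group 2; B is in period 2, group 13; Ne is in period 2, group 18; S is in period 3, group 16.
First ionization energy rises across a period (greater Z_eff holds electrons more tightly) and falls down a group (valence electrons are farther from the nucleus).
Neither a single period nor a single group — weigh both effects.
Be > B: this pair runs against the simple trend — see the exception note.
S > Be: period and group pull opposite ways; the across-period shift dominates (1000 vs 900 kJ/mol).
Ne > S: relative to S, both the across-period and down-group shifts push Ne's first ionization energy up.
Note the exception: Be has a higher first ionization energy than B, contrary to the simple trend — removing B's lone 2p electron is easier than breaking Be's filled 2s².
Approximate values (kJ/mol): Be 900, B 801, Ne 2081, S 1000.
So from lowest to highest: B < Be < S < Ne.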